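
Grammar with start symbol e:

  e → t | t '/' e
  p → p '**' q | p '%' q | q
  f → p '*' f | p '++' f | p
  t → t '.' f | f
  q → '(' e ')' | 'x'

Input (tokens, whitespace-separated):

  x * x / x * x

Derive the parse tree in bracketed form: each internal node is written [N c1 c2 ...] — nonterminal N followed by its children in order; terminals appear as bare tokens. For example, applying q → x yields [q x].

e
t / e
f / e
p * f / e
q * f / e
x * f / e
x * p / e
x * q / e
x * x / e
x * x / t
x * x / f
x * x / p * f
x * x / q * f
x * x / x * f
x * x / x * p
x * x / x * q
x * x / x * x

[e [t [f [p [q x]] * [f [p [q x]]]]] / [e [t [f [p [q x]] * [f [p [q x]]]]]]]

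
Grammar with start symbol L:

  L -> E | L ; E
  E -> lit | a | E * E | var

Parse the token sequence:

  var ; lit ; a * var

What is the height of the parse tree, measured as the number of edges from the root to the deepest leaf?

[L [L [L [E var]] ; [E lit]] ; [E [E a] * [E var]]]

4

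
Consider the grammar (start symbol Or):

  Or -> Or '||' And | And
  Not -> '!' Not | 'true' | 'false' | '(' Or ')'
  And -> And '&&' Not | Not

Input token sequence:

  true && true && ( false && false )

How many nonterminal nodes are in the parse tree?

12

[Or [And [And [And [Not true]] && [Not true]] && [Not ( [Or [And [And [Not false]] && [Not false]]] )]]]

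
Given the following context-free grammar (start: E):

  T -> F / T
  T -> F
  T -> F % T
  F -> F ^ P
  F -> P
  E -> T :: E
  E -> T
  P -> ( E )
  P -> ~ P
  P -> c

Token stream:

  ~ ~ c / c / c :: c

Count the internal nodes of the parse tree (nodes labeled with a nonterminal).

16

[E [T [F [P ~ [P ~ [P c]]]] / [T [F [P c]] / [T [F [P c]]]]] :: [E [T [F [P c]]]]]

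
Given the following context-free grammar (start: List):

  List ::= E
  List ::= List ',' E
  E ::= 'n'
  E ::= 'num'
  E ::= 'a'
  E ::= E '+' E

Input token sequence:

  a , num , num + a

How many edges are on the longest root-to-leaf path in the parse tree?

[List [List [List [E a]] , [E num]] , [E [E num] + [E a]]]

4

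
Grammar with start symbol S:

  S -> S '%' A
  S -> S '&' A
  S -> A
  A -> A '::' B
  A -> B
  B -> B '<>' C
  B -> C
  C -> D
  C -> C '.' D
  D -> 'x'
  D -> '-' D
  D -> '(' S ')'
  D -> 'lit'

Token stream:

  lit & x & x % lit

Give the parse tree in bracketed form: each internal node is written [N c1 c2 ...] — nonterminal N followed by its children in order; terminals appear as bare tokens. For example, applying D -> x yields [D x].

[S [S [S [S [A [B [C [D lit]]]]] & [A [B [C [D x]]]]] & [A [B [C [D x]]]]] % [A [B [C [D lit]]]]]

S
S % A
S & A % A
S & A & A % A
A & A & A % A
B & A & A % A
C & A & A % A
D & A & A % A
lit & A & A % A
lit & B & A % A
lit & C & A % A
lit & D & A % A
lit & x & A % A
lit & x & B % A
lit & x & C % A
lit & x & D % A
lit & x & x % A
lit & x & x % B
lit & x & x % C
lit & x & x % D
lit & x & x % lit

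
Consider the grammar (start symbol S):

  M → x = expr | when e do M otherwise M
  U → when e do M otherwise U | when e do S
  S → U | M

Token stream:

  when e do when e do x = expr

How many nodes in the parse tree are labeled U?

2

[S [U when e do [S [U when e do [S [M x = expr]]]]]]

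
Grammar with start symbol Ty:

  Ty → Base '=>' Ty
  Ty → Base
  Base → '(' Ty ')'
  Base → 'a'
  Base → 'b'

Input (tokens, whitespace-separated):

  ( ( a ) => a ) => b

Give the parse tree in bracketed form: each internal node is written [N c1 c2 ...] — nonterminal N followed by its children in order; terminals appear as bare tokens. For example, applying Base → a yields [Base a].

Ty
Base => Ty
( Ty ) => Ty
( Base => Ty ) => Ty
( ( Ty ) => Ty ) => Ty
( ( Base ) => Ty ) => Ty
( ( a ) => Ty ) => Ty
( ( a ) => Base ) => Ty
( ( a ) => a ) => Ty
( ( a ) => a ) => Base
( ( a ) => a ) => b

[Ty [Base ( [Ty [Base ( [Ty [Base a]] )] => [Ty [Base a]]] )] => [Ty [Base b]]]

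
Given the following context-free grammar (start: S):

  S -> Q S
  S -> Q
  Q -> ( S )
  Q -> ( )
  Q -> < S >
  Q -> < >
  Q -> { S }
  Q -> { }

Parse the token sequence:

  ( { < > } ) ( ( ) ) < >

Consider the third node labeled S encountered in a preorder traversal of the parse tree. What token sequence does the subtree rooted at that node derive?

< >

[S [Q ( [S [Q { [S [Q < >]] }]] )] [S [Q ( [S [Q ( )]] )] [S [Q < >]]]]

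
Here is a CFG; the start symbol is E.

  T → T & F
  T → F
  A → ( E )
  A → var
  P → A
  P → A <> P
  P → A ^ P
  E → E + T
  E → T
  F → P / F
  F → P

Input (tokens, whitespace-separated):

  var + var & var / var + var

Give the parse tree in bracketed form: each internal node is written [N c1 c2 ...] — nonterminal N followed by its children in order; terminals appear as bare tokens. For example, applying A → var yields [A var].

E
E + T
E + T + T
T + T + T
F + T + T
P + T + T
A + T + T
var + T + T
var + T & F + T
var + F & F + T
var + P & F + T
var + A & F + T
var + var & F + T
var + var & P / F + T
var + var & A / F + T
var + var & var / F + T
var + var & var / P + T
var + var & var / A + T
var + var & var / var + T
var + var & var / var + F
var + var & var / var + P
var + var & var / var + A
var + var & var / var + var

[E [E [E [T [F [P [A var]]]]] + [T [T [F [P [A var]]]] & [F [P [A var]] / [F [P [A var]]]]]] + [T [F [P [A var]]]]]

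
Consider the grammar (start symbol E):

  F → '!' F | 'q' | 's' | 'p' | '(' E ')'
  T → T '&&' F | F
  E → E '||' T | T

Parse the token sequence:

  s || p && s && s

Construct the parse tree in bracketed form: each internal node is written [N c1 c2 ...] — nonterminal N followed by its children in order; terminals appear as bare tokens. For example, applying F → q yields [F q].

E
E || T
T || T
F || T
s || T
s || T && F
s || T && F && F
s || F && F && F
s || p && F && F
s || p && s && F
s || p && s && s

[E [E [T [F s]]] || [T [T [T [F p]] && [F s]] && [F s]]]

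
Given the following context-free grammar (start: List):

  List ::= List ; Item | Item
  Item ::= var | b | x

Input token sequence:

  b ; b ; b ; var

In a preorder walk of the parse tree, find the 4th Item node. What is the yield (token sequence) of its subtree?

var

[List [List [List [List [Item b]] ; [Item b]] ; [Item b]] ; [Item var]]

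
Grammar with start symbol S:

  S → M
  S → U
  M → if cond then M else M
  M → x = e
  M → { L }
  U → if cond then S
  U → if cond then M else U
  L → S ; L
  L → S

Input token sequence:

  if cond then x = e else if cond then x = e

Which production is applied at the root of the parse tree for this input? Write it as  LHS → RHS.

S → U

[S [U if cond then [M x = e] else [U if cond then [S [M x = e]]]]]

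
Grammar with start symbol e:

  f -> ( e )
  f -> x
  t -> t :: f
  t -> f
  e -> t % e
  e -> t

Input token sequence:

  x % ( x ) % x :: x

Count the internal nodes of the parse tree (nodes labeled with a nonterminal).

14

[e [t [f x]] % [e [t [f ( [e [t [f x]]] )]] % [e [t [t [f x]] :: [f x]]]]]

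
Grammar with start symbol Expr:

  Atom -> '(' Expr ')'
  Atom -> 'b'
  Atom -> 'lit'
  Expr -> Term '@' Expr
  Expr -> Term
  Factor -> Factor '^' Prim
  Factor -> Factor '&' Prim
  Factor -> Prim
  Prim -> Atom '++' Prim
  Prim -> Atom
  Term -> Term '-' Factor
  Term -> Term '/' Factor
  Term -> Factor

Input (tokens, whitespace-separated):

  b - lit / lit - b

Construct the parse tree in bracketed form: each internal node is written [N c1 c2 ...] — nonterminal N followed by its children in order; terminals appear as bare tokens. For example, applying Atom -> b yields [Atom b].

Expr
Term
Term - Factor
Term / Factor - Factor
Term - Factor / Factor - Factor
Factor - Factor / Factor - Factor
Prim - Factor / Factor - Factor
Atom - Factor / Factor - Factor
b - Factor / Factor - Factor
b - Prim / Factor - Factor
b - Atom / Factor - Factor
b - lit / Factor - Factor
b - lit / Prim - Factor
b - lit / Atom - Factor
b - lit / lit - Factor
b - lit / lit - Prim
b - lit / lit - Atom
b - lit / lit - b

[Expr [Term [Term [Term [Term [Factor [Prim [Atom b]]]] - [Factor [Prim [Atom lit]]]] / [Factor [Prim [Atom lit]]]] - [Factor [Prim [Atom b]]]]]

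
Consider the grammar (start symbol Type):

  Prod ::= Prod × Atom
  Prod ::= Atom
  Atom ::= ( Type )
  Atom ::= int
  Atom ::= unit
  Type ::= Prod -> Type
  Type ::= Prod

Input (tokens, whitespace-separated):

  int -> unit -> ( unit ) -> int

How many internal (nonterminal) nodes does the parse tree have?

15

[Type [Prod [Atom int]] -> [Type [Prod [Atom unit]] -> [Type [Prod [Atom ( [Type [Prod [Atom unit]]] )]] -> [Type [Prod [Atom int]]]]]]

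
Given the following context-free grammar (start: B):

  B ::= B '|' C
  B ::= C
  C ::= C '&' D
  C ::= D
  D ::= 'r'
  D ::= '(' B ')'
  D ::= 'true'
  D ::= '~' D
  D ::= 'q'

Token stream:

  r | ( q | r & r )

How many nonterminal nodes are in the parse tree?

14

[B [B [C [D r]]] | [C [D ( [B [B [C [D q]]] | [C [C [D r]] & [D r]]] )]]]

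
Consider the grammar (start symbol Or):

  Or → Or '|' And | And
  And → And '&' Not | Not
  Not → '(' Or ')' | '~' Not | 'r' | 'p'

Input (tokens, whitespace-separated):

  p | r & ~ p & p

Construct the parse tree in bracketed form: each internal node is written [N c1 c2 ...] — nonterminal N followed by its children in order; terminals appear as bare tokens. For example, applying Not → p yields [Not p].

[Or [Or [And [Not p]]] | [And [And [And [Not r]] & [Not ~ [Not p]]] & [Not p]]]

Or
Or | And
And | And
Not | And
p | And
p | And & Not
p | And & Not & Not
p | Not & Not & Not
p | r & Not & Not
p | r & ~ Not & Not
p | r & ~ p & Not
p | r & ~ p & p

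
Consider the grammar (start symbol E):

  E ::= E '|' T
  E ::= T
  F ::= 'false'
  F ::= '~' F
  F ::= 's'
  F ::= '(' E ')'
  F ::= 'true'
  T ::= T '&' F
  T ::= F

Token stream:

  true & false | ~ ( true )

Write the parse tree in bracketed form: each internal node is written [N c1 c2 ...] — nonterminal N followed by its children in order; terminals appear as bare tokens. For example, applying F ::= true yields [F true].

E
E | T
T | T
T & F | T
F & F | T
true & F | T
true & false | T
true & false | F
true & false | ~ F
true & false | ~ ( E )
true & false | ~ ( T )
true & false | ~ ( F )
true & false | ~ ( true )

[E [E [T [T [F true]] & [F false]]] | [T [F ~ [F ( [E [T [F true]]] )]]]]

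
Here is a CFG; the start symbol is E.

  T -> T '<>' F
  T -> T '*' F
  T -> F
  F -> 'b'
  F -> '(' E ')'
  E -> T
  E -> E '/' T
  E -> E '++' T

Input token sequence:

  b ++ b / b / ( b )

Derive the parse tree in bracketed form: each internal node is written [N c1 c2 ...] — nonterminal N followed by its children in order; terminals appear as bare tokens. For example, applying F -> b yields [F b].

E
E / T
E / T / T
E ++ T / T / T
T ++ T / T / T
F ++ T / T / T
b ++ T / T / T
b ++ F / T / T
b ++ b / T / T
b ++ b / F / T
b ++ b / b / T
b ++ b / b / F
b ++ b / b / ( E )
b ++ b / b / ( T )
b ++ b / b / ( F )
b ++ b / b / ( b )

[E [E [E [E [T [F b]]] ++ [T [F b]]] / [T [F b]]] / [T [F ( [E [T [F b]]] )]]]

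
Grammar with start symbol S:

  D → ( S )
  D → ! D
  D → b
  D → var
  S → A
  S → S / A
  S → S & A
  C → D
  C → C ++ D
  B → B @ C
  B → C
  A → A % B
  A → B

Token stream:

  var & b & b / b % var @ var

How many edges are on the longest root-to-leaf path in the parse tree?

8

[S [S [S [S [A [B [C [D var]]]]] & [A [B [C [D b]]]]] & [A [B [C [D b]]]]] / [A [A [B [C [D b]]]] % [B [B [C [D var]]] @ [C [D var]]]]]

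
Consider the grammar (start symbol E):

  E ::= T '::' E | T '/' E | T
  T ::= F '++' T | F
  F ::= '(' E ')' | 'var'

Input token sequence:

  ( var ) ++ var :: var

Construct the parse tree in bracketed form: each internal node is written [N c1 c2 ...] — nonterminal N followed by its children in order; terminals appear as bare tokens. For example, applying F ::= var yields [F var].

E
T :: E
F ++ T :: E
( E ) ++ T :: E
( T ) ++ T :: E
( F ) ++ T :: E
( var ) ++ T :: E
( var ) ++ F :: E
( var ) ++ var :: E
( var ) ++ var :: T
( var ) ++ var :: F
( var ) ++ var :: var

[E [T [F ( [E [T [F var]]] )] ++ [T [F var]]] :: [E [T [F var]]]]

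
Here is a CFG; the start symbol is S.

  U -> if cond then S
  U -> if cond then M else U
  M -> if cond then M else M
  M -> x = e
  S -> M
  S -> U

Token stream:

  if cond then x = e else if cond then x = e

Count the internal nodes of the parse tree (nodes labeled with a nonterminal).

6

[S [U if cond then [M x = e] else [U if cond then [S [M x = e]]]]]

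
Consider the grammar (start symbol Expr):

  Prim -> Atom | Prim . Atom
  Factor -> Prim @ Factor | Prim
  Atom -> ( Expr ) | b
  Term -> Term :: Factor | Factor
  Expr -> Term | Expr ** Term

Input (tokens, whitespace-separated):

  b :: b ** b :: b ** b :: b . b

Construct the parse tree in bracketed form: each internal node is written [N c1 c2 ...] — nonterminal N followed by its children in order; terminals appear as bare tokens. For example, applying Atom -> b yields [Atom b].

[Expr [Expr [Expr [Term [Term [Factor [Prim [Atom b]]]] :: [Factor [Prim [Atom b]]]]] ** [Term [Term [Factor [Prim [Atom b]]]] :: [Factor [Prim [Atom b]]]]] ** [Term [Term [Factor [Prim [Atom b]]]] :: [Factor [Prim [Prim [Atom b]] . [Atom b]]]]]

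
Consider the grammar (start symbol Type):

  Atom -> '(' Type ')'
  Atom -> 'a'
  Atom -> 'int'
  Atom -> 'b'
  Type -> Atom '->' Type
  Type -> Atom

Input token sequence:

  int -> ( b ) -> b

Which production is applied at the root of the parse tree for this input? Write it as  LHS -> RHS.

Type -> Atom '->' Type

[Type [Atom int] -> [Type [Atom ( [Type [Atom b]] )] -> [Type [Atom b]]]]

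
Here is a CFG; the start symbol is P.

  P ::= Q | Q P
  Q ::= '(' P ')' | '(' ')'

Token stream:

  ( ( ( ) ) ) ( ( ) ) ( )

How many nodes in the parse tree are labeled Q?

6

[P [Q ( [P [Q ( [P [Q ( )]] )]] )] [P [Q ( [P [Q ( )]] )] [P [Q ( )]]]]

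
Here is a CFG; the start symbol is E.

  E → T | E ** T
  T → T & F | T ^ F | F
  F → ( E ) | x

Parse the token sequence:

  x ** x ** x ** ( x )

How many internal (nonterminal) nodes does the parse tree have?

[E [E [E [E [T [F x]]] ** [T [F x]]] ** [T [F x]]] ** [T [F ( [E [T [F x]]] )]]]

15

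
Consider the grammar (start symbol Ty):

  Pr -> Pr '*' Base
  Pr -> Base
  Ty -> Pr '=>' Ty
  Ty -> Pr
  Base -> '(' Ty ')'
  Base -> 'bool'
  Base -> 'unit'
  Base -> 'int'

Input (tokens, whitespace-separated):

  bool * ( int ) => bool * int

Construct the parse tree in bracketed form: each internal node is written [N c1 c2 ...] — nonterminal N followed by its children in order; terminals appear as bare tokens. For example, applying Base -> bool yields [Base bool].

[Ty [Pr [Pr [Base bool]] * [Base ( [Ty [Pr [Base int]]] )]] => [Ty [Pr [Pr [Base bool]] * [Base int]]]]

Ty
Pr => Ty
Pr * Base => Ty
Base * Base => Ty
bool * Base => Ty
bool * ( Ty ) => Ty
bool * ( Pr ) => Ty
bool * ( Base ) => Ty
bool * ( int ) => Ty
bool * ( int ) => Pr
bool * ( int ) => Pr * Base
bool * ( int ) => Base * Base
bool * ( int ) => bool * Base
bool * ( int ) => bool * int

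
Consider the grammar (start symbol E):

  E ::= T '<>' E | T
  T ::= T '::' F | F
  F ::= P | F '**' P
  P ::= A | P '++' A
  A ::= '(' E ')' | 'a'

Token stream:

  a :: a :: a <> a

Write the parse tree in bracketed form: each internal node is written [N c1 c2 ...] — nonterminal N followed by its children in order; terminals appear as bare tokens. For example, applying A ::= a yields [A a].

E
T <> E
T :: F <> E
T :: F :: F <> E
F :: F :: F <> E
P :: F :: F <> E
A :: F :: F <> E
a :: F :: F <> E
a :: P :: F <> E
a :: A :: F <> E
a :: a :: F <> E
a :: a :: P <> E
a :: a :: A <> E
a :: a :: a <> E
a :: a :: a <> T
a :: a :: a <> F
a :: a :: a <> P
a :: a :: a <> A
a :: a :: a <> a

[E [T [T [T [F [P [A a]]]] :: [F [P [A a]]]] :: [F [P [A a]]]] <> [E [T [F [P [A a]]]]]]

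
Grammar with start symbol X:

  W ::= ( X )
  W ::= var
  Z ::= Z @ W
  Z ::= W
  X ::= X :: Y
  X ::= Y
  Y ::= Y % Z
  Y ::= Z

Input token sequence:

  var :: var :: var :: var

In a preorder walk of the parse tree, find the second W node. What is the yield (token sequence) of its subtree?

var

[X [X [X [X [Y [Z [W var]]]] :: [Y [Z [W var]]]] :: [Y [Z [W var]]]] :: [Y [Z [W var]]]]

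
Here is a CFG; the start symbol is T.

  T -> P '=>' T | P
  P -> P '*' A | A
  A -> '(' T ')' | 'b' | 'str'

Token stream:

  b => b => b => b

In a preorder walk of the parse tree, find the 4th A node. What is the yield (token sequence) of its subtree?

b

[T [P [A b]] => [T [P [A b]] => [T [P [A b]] => [T [P [A b]]]]]]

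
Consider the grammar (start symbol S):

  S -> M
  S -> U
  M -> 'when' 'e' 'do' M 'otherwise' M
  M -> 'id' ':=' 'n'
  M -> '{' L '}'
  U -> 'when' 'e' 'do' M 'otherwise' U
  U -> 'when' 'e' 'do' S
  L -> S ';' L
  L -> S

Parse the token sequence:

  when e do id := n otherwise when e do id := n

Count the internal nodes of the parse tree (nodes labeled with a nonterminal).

6

[S [U when e do [M id := n] otherwise [U when e do [S [M id := n]]]]]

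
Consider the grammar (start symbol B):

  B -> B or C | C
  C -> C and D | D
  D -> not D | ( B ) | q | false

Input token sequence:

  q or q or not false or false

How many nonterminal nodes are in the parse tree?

[B [B [B [B [C [D q]]] or [C [D q]]] or [C [D not [D false]]]] or [C [D false]]]

13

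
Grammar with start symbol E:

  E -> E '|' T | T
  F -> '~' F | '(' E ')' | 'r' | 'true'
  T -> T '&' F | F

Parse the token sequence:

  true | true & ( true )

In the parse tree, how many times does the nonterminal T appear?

[E [E [T [F true]]] | [T [T [F true]] & [F ( [E [T [F true]]] )]]]

4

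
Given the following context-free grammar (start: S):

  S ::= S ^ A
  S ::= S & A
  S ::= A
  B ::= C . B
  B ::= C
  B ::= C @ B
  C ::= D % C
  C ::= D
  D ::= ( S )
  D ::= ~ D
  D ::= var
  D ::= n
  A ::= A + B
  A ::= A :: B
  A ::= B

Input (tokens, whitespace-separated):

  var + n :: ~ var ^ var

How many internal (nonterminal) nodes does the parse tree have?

19

[S [S [A [A [A [B [C [D var]]]] + [B [C [D n]]]] :: [B [C [D ~ [D var]]]]]] ^ [A [B [C [D var]]]]]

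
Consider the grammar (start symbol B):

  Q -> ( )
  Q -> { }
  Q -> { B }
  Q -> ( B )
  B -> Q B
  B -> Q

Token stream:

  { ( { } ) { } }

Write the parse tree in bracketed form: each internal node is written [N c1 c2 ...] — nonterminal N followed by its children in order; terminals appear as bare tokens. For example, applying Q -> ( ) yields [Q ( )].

[B [Q { [B [Q ( [B [Q { }]] )] [B [Q { }]]] }]]

B
Q
{ B }
{ Q B }
{ ( B ) B }
{ ( Q ) B }
{ ( { } ) B }
{ ( { } ) Q }
{ ( { } ) { } }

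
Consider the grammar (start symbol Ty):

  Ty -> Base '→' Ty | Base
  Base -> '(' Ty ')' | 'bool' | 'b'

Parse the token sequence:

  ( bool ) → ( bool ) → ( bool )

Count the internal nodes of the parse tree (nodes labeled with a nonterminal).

12

[Ty [Base ( [Ty [Base bool]] )] → [Ty [Base ( [Ty [Base bool]] )] → [Ty [Base ( [Ty [Base bool]] )]]]]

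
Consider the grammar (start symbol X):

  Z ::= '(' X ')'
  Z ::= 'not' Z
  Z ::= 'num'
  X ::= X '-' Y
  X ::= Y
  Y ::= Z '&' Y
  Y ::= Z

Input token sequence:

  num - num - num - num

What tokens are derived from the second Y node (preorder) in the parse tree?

[X [X [X [X [Y [Z num]]] - [Y [Z num]]] - [Y [Z num]]] - [Y [Z num]]]

num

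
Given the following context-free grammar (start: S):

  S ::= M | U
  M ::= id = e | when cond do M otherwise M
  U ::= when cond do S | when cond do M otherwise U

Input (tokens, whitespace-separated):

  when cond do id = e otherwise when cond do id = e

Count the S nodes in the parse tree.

[S [U when cond do [M id = e] otherwise [U when cond do [S [M id = e]]]]]

2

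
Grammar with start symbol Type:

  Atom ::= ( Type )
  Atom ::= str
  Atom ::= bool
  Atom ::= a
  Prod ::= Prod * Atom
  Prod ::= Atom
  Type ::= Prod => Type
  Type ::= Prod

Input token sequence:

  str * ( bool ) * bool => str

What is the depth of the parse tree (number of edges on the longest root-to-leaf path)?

[Type [Prod [Prod [Prod [Atom str]] * [Atom ( [Type [Prod [Atom bool]]] )]] * [Atom bool]] => [Type [Prod [Atom str]]]]

7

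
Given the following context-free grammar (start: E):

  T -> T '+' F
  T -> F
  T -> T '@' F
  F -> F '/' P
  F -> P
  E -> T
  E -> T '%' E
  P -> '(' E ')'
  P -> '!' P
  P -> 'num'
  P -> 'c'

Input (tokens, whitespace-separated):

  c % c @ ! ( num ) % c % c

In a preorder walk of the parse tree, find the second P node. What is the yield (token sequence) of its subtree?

[E [T [F [P c]]] % [E [T [T [F [P c]]] @ [F [P ! [P ( [E [T [F [P num]]]] )]]]] % [E [T [F [P c]]] % [E [T [F [P c]]]]]]]

c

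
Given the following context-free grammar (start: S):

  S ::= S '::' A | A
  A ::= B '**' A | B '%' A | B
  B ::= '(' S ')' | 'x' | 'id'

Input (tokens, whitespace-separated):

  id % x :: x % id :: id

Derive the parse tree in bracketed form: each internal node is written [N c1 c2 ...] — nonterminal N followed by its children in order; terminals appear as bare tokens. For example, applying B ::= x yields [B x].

[S [S [S [A [B id] % [A [B x]]]] :: [A [B x] % [A [B id]]]] :: [A [B id]]]

S
S :: A
S :: A :: A
A :: A :: A
B % A :: A :: A
id % A :: A :: A
id % B :: A :: A
id % x :: A :: A
id % x :: B % A :: A
id % x :: x % A :: A
id % x :: x % B :: A
id % x :: x % id :: A
id % x :: x % id :: B
id % x :: x % id :: id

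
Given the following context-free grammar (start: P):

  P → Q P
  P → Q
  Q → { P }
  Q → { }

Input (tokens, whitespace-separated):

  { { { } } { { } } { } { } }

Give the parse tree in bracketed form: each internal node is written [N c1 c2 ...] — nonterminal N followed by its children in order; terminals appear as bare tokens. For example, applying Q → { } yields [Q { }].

P
Q
{ P }
{ Q P }
{ { P } P }
{ { Q } P }
{ { { } } P }
{ { { } } Q P }
{ { { } } { P } P }
{ { { } } { Q } P }
{ { { } } { { } } P }
{ { { } } { { } } Q P }
{ { { } } { { } } { } P }
{ { { } } { { } } { } Q }
{ { { } } { { } } { } { } }

[P [Q { [P [Q { [P [Q { }]] }] [P [Q { [P [Q { }]] }] [P [Q { }] [P [Q { }]]]]] }]]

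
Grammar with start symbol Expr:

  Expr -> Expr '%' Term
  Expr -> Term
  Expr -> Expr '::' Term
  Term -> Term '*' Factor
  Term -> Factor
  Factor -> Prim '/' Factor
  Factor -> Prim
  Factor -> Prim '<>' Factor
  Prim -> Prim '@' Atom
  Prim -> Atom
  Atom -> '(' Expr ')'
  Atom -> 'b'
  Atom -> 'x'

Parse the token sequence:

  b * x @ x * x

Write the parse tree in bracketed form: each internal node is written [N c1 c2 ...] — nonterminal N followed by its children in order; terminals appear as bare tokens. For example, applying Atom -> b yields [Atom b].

Expr
Term
Term * Factor
Term * Factor * Factor
Factor * Factor * Factor
Prim * Factor * Factor
Atom * Factor * Factor
b * Factor * Factor
b * Prim * Factor
b * Prim @ Atom * Factor
b * Atom @ Atom * Factor
b * x @ Atom * Factor
b * x @ x * Factor
b * x @ x * Prim
b * x @ x * Atom
b * x @ x * x

[Expr [Term [Term [Term [Factor [Prim [Atom b]]]] * [Factor [Prim [Prim [Atom x]] @ [Atom x]]]] * [Factor [Prim [Atom x]]]]]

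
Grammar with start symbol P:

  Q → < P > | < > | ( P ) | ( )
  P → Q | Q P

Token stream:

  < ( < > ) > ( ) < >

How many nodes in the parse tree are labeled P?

5

[P [Q < [P [Q ( [P [Q < >]] )]] >] [P [Q ( )] [P [Q < >]]]]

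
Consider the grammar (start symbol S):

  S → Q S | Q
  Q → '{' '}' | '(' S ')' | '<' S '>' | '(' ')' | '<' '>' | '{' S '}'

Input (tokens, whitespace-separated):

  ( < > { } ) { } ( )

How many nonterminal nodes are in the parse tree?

10

[S [Q ( [S [Q < >] [S [Q { }]]] )] [S [Q { }] [S [Q ( )]]]]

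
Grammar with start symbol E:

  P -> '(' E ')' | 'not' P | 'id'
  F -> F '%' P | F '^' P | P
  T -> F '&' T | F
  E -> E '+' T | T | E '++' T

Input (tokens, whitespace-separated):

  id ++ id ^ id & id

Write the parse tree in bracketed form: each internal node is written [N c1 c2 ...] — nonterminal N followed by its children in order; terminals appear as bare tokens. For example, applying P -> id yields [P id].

E
E ++ T
T ++ T
F ++ T
P ++ T
id ++ T
id ++ F & T
id ++ F ^ P & T
id ++ P ^ P & T
id ++ id ^ P & T
id ++ id ^ id & T
id ++ id ^ id & F
id ++ id ^ id & P
id ++ id ^ id & id

[E [E [T [F [P id]]]] ++ [T [F [F [P id]] ^ [P id]] & [T [F [P id]]]]]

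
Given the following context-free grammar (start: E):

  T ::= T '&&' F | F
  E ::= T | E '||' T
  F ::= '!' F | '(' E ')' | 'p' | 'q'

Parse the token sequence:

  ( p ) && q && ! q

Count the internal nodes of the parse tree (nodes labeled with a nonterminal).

[E [T [T [T [F ( [E [T [F p]]] )]] && [F q]] && [F ! [F q]]]]

11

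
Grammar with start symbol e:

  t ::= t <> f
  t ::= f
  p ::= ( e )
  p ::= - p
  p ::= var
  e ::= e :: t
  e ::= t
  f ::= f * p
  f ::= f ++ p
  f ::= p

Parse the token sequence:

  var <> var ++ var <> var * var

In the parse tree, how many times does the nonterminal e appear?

1

[e [t [t [t [f [p var]]] <> [f [f [p var]] ++ [p var]]] <> [f [f [p var]] * [p var]]]]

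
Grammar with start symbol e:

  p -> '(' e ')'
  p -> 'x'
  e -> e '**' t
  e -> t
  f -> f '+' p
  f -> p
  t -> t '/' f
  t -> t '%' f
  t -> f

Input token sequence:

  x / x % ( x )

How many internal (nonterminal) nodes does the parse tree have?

14

[e [t [t [t [f [p x]]] / [f [p x]]] % [f [p ( [e [t [f [p x]]]] )]]]]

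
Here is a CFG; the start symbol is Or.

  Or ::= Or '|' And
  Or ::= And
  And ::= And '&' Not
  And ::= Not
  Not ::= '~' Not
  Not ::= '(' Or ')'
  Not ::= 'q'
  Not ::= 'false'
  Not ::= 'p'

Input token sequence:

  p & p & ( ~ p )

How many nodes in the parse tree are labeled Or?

2

[Or [And [And [And [Not p]] & [Not p]] & [Not ( [Or [And [Not ~ [Not p]]]] )]]]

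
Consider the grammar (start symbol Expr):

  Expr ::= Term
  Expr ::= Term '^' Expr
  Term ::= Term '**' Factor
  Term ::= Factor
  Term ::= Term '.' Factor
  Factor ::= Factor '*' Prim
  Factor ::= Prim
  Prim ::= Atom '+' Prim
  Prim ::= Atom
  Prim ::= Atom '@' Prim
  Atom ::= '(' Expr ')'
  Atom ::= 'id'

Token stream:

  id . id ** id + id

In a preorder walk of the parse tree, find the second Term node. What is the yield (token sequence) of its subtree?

id . id

[Expr [Term [Term [Term [Factor [Prim [Atom id]]]] . [Factor [Prim [Atom id]]]] ** [Factor [Prim [Atom id] + [Prim [Atom id]]]]]]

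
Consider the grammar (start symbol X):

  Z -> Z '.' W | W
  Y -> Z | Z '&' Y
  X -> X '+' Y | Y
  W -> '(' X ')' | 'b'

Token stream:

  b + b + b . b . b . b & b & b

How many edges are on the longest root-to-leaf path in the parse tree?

7

[X [X [X [Y [Z [W b]]]] + [Y [Z [W b]]]] + [Y [Z [Z [Z [Z [W b]] . [W b]] . [W b]] . [W b]] & [Y [Z [W b]] & [Y [Z [W b]]]]]]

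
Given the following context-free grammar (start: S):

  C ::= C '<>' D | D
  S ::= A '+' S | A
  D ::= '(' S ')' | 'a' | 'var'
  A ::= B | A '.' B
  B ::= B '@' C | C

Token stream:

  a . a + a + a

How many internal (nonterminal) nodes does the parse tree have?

[S [A [A [B [C [D a]]]] . [B [C [D a]]]] + [S [A [B [C [D a]]]] + [S [A [B [C [D a]]]]]]]

19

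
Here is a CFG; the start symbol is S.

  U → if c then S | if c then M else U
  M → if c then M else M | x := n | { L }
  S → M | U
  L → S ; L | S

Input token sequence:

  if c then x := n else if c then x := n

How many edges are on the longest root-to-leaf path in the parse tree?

[S [U if c then [M x := n] else [U if c then [S [M x := n]]]]]

5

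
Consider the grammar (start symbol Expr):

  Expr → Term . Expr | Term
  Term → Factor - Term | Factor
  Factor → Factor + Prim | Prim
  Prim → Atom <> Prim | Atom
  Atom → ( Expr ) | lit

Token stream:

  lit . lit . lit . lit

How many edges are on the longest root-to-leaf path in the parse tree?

[Expr [Term [Factor [Prim [Atom lit]]]] . [Expr [Term [Factor [Prim [Atom lit]]]] . [Expr [Term [Factor [Prim [Atom lit]]]] . [Expr [Term [Factor [Prim [Atom lit]]]]]]]]

8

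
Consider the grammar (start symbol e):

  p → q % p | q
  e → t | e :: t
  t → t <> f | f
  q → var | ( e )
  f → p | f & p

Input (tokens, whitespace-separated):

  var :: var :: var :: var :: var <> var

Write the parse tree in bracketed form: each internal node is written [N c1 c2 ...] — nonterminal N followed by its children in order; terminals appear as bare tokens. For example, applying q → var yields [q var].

[e [e [e [e [e [t [f [p [q var]]]]] :: [t [f [p [q var]]]]] :: [t [f [p [q var]]]]] :: [t [f [p [q var]]]]] :: [t [t [f [p [q var]]]] <> [f [p [q var]]]]]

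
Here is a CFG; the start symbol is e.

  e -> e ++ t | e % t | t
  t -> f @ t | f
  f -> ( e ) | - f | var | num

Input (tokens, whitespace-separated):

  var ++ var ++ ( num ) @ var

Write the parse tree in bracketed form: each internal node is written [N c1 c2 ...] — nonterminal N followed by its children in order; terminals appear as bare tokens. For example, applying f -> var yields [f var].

e
e ++ t
e ++ t ++ t
t ++ t ++ t
f ++ t ++ t
var ++ t ++ t
var ++ f ++ t
var ++ var ++ t
var ++ var ++ f @ t
var ++ var ++ ( e ) @ t
var ++ var ++ ( t ) @ t
var ++ var ++ ( f ) @ t
var ++ var ++ ( num ) @ t
var ++ var ++ ( num ) @ f
var ++ var ++ ( num ) @ var

[e [e [e [t [f var]]] ++ [t [f var]]] ++ [t [f ( [e [t [f num]]] )] @ [t [f var]]]]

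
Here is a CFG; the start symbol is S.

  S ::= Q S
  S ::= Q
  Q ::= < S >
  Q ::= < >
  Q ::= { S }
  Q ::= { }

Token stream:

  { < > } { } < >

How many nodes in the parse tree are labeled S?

[S [Q { [S [Q < >]] }] [S [Q { }] [S [Q < >]]]]

4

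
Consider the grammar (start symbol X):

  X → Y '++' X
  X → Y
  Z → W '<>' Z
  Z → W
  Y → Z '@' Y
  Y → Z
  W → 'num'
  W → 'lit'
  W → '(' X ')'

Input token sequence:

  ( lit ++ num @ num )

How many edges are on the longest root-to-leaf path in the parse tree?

10

[X [Y [Z [W ( [X [Y [Z [W lit]]] ++ [X [Y [Z [W num]] @ [Y [Z [W num]]]]]] )]]]]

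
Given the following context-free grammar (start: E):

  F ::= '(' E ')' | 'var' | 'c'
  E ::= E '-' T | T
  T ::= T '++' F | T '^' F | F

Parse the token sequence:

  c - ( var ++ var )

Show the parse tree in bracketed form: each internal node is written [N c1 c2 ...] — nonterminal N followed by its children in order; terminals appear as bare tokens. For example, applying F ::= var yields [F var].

[E [E [T [F c]]] - [T [F ( [E [T [T [F var]] ++ [F var]]] )]]]

E
E - T
T - T
F - T
c - T
c - F
c - ( E )
c - ( T )
c - ( T ++ F )
c - ( F ++ F )
c - ( var ++ F )
c - ( var ++ var )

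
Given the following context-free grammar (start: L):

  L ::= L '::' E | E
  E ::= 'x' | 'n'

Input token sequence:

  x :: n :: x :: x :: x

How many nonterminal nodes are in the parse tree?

[L [L [L [L [L [E x]] :: [E n]] :: [E x]] :: [E x]] :: [E x]]

10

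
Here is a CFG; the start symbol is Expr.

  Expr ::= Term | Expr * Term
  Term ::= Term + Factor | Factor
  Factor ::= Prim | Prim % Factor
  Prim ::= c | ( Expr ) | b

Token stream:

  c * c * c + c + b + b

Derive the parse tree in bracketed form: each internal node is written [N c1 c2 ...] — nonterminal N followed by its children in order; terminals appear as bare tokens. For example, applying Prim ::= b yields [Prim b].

Expr
Expr * Term
Expr * Term * Term
Term * Term * Term
Factor * Term * Term
Prim * Term * Term
c * Term * Term
c * Factor * Term
c * Prim * Term
c * c * Term
c * c * Term + Factor
c * c * Term + Factor + Factor
c * c * Term + Factor + Factor + Factor
c * c * Factor + Factor + Factor + Factor
c * c * Prim + Factor + Factor + Factor
c * c * c + Factor + Factor + Factor
c * c * c + Prim + Factor + Factor
c * c * c + c + Factor + Factor
c * c * c + c + Prim + Factor
c * c * c + c + b + Factor
c * c * c + c + b + Prim
c * c * c + c + b + b

[Expr [Expr [Expr [Term [Factor [Prim c]]]] * [Term [Factor [Prim c]]]] * [Term [Term [Term [Term [Factor [Prim c]]] + [Factor [Prim c]]] + [Factor [Prim b]]] + [Factor [Prim b]]]]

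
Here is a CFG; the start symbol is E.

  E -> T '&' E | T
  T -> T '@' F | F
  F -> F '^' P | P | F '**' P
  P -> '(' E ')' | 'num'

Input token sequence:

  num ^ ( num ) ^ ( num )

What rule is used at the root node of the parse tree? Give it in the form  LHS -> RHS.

E -> T

[E [T [F [F [F [P num]] ^ [P ( [E [T [F [P num]]]] )]] ^ [P ( [E [T [F [P num]]]] )]]]]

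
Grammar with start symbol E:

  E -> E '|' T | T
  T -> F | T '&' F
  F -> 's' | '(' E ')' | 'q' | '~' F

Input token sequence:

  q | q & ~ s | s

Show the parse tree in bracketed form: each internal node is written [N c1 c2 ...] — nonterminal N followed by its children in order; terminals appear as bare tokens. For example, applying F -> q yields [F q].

[E [E [E [T [F q]]] | [T [T [F q]] & [F ~ [F s]]]] | [T [F s]]]

E
E | T
E | T | T
T | T | T
F | T | T
q | T | T
q | T & F | T
q | F & F | T
q | q & F | T
q | q & ~ F | T
q | q & ~ s | T
q | q & ~ s | F
q | q & ~ s | s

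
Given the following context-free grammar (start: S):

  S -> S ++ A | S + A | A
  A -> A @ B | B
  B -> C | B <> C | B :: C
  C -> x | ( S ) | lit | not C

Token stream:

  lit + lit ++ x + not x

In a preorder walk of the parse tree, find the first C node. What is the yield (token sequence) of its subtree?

[S [S [S [S [A [B [C lit]]]] + [A [B [C lit]]]] ++ [A [B [C x]]]] + [A [B [C not [C x]]]]]

lit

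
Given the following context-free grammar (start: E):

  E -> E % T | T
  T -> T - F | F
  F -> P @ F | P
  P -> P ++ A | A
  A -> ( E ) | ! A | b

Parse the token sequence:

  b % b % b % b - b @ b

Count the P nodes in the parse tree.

6

[E [E [E [E [T [F [P [A b]]]]] % [T [F [P [A b]]]]] % [T [F [P [A b]]]]] % [T [T [F [P [A b]]]] - [F [P [A b]] @ [F [P [A b]]]]]]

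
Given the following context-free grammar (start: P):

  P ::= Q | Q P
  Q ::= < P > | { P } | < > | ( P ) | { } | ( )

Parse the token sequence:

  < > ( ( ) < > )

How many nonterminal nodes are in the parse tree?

[P [Q < >] [P [Q ( [P [Q ( )] [P [Q < >]]] )]]]

8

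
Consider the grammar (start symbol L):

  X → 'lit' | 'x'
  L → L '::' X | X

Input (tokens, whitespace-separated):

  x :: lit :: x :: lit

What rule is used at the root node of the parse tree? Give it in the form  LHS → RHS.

[L [L [L [L [X x]] :: [X lit]] :: [X x]] :: [X lit]]

L → L '::' X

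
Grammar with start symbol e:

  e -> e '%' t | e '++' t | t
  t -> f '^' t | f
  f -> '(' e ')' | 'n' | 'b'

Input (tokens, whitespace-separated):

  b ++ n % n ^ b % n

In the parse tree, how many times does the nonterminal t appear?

5

[e [e [e [e [t [f b]]] ++ [t [f n]]] % [t [f n] ^ [t [f b]]]] % [t [f n]]]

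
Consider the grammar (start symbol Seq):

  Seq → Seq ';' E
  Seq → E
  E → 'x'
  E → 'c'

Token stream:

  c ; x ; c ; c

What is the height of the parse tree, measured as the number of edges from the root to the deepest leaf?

5

[Seq [Seq [Seq [Seq [E c]] ; [E x]] ; [E c]] ; [E c]]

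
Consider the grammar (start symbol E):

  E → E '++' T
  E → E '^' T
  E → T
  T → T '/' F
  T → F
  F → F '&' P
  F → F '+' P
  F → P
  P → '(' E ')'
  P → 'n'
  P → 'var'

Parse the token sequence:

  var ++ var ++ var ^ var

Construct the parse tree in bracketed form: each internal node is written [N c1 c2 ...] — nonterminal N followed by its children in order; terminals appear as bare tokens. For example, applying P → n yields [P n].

E
E ^ T
E ++ T ^ T
E ++ T ++ T ^ T
T ++ T ++ T ^ T
F ++ T ++ T ^ T
P ++ T ++ T ^ T
var ++ T ++ T ^ T
var ++ F ++ T ^ T
var ++ P ++ T ^ T
var ++ var ++ T ^ T
var ++ var ++ F ^ T
var ++ var ++ P ^ T
var ++ var ++ var ^ T
var ++ var ++ var ^ F
var ++ var ++ var ^ P
var ++ var ++ var ^ var

[E [E [E [E [T [F [P var]]]] ++ [T [F [P var]]]] ++ [T [F [P var]]]] ^ [T [F [P var]]]]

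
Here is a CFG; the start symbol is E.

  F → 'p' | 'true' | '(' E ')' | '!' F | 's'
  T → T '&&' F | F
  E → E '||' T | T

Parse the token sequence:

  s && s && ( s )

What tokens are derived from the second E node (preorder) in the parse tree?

[E [T [T [T [F s]] && [F s]] && [F ( [E [T [F s]]] )]]]

s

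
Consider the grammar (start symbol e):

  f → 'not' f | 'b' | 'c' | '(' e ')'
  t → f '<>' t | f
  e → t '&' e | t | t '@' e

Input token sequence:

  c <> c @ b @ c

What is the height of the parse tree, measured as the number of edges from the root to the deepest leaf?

[e [t [f c] <> [t [f c]]] @ [e [t [f b]] @ [e [t [f c]]]]]

5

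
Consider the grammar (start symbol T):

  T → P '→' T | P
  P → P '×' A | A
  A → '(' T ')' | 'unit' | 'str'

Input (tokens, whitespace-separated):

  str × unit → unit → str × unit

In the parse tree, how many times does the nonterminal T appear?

3

[T [P [P [A str]] × [A unit]] → [T [P [A unit]] → [T [P [P [A str]] × [A unit]]]]]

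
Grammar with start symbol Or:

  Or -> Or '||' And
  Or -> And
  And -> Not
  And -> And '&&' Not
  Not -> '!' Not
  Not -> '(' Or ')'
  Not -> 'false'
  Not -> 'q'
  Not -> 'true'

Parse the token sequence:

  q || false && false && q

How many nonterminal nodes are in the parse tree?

10

[Or [Or [And [Not q]]] || [And [And [And [Not false]] && [Not false]] && [Not q]]]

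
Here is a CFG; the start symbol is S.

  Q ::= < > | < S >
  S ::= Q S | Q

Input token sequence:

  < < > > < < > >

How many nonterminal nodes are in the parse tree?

8

[S [Q < [S [Q < >]] >] [S [Q < [S [Q < >]] >]]]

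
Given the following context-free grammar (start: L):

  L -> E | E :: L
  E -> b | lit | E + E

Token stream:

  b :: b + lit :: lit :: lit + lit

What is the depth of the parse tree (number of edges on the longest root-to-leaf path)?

[L [E b] :: [L [E [E b] + [E lit]] :: [L [E lit] :: [L [E [E lit] + [E lit]]]]]]

6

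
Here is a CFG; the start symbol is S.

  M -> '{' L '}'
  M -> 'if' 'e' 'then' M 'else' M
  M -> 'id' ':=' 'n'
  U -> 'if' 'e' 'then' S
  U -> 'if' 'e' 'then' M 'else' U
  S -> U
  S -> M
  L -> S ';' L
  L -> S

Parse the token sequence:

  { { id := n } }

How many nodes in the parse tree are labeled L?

[S [M { [L [S [M { [L [S [M id := n]]] }]]] }]]

2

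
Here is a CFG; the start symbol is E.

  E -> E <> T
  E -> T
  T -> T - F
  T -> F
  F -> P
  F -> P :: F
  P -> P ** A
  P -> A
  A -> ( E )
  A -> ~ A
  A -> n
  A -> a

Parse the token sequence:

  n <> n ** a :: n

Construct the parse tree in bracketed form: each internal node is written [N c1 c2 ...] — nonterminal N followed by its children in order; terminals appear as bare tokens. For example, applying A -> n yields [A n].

[E [E [T [F [P [A n]]]]] <> [T [F [P [P [A n]] ** [A a]] :: [F [P [A n]]]]]]

E
E <> T
T <> T
F <> T
P <> T
A <> T
n <> T
n <> F
n <> P :: F
n <> P ** A :: F
n <> A ** A :: F
n <> n ** A :: F
n <> n ** a :: F
n <> n ** a :: P
n <> n ** a :: A
n <> n ** a :: n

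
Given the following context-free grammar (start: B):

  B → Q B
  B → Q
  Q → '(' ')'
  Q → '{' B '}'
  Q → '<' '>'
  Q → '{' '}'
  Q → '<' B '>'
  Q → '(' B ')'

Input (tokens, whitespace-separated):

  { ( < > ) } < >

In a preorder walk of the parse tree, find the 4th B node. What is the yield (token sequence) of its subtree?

[B [Q { [B [Q ( [B [Q < >]] )]] }] [B [Q < >]]]

< >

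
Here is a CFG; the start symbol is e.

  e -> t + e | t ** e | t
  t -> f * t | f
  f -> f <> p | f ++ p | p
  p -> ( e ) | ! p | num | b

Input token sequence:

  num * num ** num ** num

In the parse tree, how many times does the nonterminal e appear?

[e [t [f [p num]] * [t [f [p num]]]] ** [e [t [f [p num]]] ** [e [t [f [p num]]]]]]

3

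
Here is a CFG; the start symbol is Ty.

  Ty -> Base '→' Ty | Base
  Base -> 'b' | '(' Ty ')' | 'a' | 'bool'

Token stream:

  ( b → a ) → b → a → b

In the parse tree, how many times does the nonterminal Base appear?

[Ty [Base ( [Ty [Base b] → [Ty [Base a]]] )] → [Ty [Base b] → [Ty [Base a] → [Ty [Base b]]]]]

6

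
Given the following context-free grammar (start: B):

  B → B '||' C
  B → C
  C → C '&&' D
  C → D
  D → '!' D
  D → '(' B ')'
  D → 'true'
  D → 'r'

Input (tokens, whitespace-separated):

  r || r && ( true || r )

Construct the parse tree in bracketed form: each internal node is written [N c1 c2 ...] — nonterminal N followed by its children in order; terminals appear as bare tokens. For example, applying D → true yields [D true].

B
B || C
C || C
D || C
r || C
r || C && D
r || D && D
r || r && D
r || r && ( B )
r || r && ( B || C )
r || r && ( C || C )
r || r && ( D || C )
r || r && ( true || C )
r || r && ( true || D )
r || r && ( true || r )

[B [B [C [D r]]] || [C [C [D r]] && [D ( [B [B [C [D true]]] || [C [D r]]] )]]]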